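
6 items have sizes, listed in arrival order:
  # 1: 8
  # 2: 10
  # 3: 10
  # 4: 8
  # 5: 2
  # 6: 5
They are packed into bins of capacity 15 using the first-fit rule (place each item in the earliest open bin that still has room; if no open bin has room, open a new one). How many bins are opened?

  8 → bin 1 (new)  [load 8/15]
  10 → bin 2 (new)  [load 10/15]
  10 → bin 3 (new)  [load 10/15]
  8 → bin 4 (new)  [load 8/15]
  2 → bin 1  [load 10/15]
  5 → bin 1  [load 15/15]
4 bins opened.

4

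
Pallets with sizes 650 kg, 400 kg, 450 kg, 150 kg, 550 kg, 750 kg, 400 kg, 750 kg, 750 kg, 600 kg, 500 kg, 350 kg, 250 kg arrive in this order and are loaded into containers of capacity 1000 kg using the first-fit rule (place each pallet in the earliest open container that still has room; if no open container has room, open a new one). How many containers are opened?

  650 → container 1 (new)  [load 650/1000]
  400 → container 2 (new)  [load 400/1000]
  450 → container 2  [load 850/1000]
  150 → container 1  [load 800/1000]
  550 → container 3 (new)  [load 550/1000]
  750 → container 4 (new)  [load 750/1000]
  400 → container 3  [load 950/1000]
  750 → container 5 (new)  [load 750/1000]
  750 → container 6 (new)  [load 750/1000]
  600 → container 7 (new)  [load 600/1000]
  500 → container 8 (new)  [load 500/1000]
  350 → container 7  [load 950/1000]
  250 → container 4  [load 1000/1000]
8 containers opened.

8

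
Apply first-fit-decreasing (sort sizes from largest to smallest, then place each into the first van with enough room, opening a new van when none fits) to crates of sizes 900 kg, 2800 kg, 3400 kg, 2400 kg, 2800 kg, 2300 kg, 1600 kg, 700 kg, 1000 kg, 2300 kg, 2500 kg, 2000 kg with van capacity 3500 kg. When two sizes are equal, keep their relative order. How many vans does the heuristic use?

Sorted descending: 3400, 2800, 2800, 2500, 2400, 2300, 2300, 2000, 1600, 1000, 900, 700.
  3400 → van 1 (new)  [load 3400/3500]
  2800 → van 2 (new)  [load 2800/3500]
  2800 → van 3 (new)  [load 2800/3500]
  2500 → van 4 (new)  [load 2500/3500]
  2400 → van 5 (new)  [load 2400/3500]
  2300 → van 6 (new)  [load 2300/3500]
  2300 → van 7 (new)  [load 2300/3500]
  2000 → van 8 (new)  [load 2000/3500]
  1600 → van 9 (new)  [load 1600/3500]
  1000 → van 4  [load 3500/3500]
  900 → van 5  [load 3300/3500]
  700 → van 2  [load 3500/3500]
9 vans opened.

9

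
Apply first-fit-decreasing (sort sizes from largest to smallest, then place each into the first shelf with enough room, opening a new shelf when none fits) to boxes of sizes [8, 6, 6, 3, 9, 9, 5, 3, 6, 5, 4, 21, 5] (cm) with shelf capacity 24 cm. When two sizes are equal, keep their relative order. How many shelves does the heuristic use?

Sorted descending: 21, 9, 9, 8, 6, 6, 6, 5, 5, 5, 4, 3, 3.
  21 → shelf 1 (new)  [load 21/24]
  9 → shelf 2 (new)  [load 9/24]
  9 → shelf 2  [load 18/24]
  8 → shelf 3 (new)  [load 8/24]
  6 → shelf 2  [load 24/24]
  6 → shelf 3  [load 14/24]
  6 → shelf 3  [load 20/24]
  5 → shelf 4 (new)  [load 5/24]
  5 → shelf 4  [load 10/24]
  5 → shelf 4  [load 15/24]
  4 → shelf 3  [load 24/24]
  3 → shelf 1  [load 24/24]
  3 → shelf 4  [load 18/24]
4 shelves opened.

4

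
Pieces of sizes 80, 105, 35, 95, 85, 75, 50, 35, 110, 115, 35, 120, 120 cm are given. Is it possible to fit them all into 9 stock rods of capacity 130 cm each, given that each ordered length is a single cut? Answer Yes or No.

Yes

A valid assignment using 9 stock rods:
  stock rod 1: 120 = 120
  stock rod 2: 120 = 120
  stock rod 3: 115 = 115
  stock rod 4: 110 = 110
  stock rod 5: 105 = 105
  stock rod 6: 95 + 35 = 130
  stock rod 7: 85 + 35 = 120
  stock rod 8: 80 + 50 = 130
  stock rod 9: 75 + 35 = 110
Every load is within 130 cm, so 9 stock rods suffice.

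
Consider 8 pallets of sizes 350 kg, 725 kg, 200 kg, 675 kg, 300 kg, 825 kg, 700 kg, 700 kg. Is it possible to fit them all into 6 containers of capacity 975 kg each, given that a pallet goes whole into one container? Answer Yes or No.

Yes

A valid assignment using 6 containers:
  container 1: 825 = 825
  container 2: 725 + 200 = 925
  container 3: 700 = 700
  container 4: 700 = 700
  container 5: 675 + 300 = 975
  container 6: 350 = 350
Every load is within 975 kg, so 6 containers suffice.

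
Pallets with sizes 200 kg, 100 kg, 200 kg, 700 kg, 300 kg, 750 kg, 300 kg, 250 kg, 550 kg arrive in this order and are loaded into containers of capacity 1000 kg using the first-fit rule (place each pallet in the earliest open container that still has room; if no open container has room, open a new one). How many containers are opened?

  200 → container 1 (new)  [load 200/1000]
  100 → container 1  [load 300/1000]
  200 → container 1  [load 500/1000]
  700 → container 2 (new)  [load 700/1000]
  300 → container 1  [load 800/1000]
  750 → container 3 (new)  [load 750/1000]
  300 → container 2  [load 1000/1000]
  250 → container 3  [load 1000/1000]
  550 → container 4 (new)  [load 550/1000]
4 containers opened.

4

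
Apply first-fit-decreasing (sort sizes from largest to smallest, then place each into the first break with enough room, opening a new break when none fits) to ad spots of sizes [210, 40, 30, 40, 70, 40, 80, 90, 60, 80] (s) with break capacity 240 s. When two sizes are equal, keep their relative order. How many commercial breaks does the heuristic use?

4

Sorted descending: 210, 90, 80, 80, 70, 60, 40, 40, 40, 30.
  210 → break 1 (new)  [load 210/240]
  90 → break 2 (new)  [load 90/240]
  80 → break 2  [load 170/240]
  80 → break 3 (new)  [load 80/240]
  70 → break 2  [load 240/240]
  60 → break 3  [load 140/240]
  40 → break 3  [load 180/240]
  40 → break 3  [load 220/240]
  40 → break 4 (new)  [load 40/240]
  30 → break 1  [load 240/240]
4 commercial breaks opened.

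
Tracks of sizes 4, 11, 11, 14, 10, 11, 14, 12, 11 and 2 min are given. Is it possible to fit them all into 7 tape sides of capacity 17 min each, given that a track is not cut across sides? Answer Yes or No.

Total = 100 min; ⌈100/17⌉ = 6.
8 tracks each exceed half the capacity and cannot share a side, forcing at least 8 tape sides.
At least 8 tape sides are required, but only 7 are allowed.

No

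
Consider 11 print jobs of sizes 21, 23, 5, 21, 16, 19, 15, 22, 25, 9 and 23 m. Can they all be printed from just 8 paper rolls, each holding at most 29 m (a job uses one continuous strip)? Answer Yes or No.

Total = 199 m; ⌈199/29⌉ = 7.
9 print jobs each exceed half the capacity and cannot share a roll, forcing at least 9 paper rolls.
At least 9 paper rolls are required, but only 8 are allowed.

No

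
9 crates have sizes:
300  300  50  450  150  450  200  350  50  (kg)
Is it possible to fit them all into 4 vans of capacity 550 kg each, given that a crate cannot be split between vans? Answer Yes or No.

Total = 2300 kg; ⌈2300/550⌉ = 5.
At least 5 vans are required, but only 4 are allowed.

No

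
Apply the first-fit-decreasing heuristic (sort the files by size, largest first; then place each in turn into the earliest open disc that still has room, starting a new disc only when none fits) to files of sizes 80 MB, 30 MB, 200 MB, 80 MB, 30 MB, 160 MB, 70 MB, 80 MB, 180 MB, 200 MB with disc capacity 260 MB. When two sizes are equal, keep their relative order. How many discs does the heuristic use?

5

Sorted descending: 200, 200, 180, 160, 80, 80, 80, 70, 30, 30.
  200 → disc 1 (new)  [load 200/260]
  200 → disc 2 (new)  [load 200/260]
  180 → disc 3 (new)  [load 180/260]
  160 → disc 4 (new)  [load 160/260]
  80 → disc 3  [load 260/260]
  80 → disc 4  [load 240/260]
  80 → disc 5 (new)  [load 80/260]
  70 → disc 5  [load 150/260]
  30 → disc 1  [load 230/260]
  30 → disc 1  [load 260/260]
5 discs opened.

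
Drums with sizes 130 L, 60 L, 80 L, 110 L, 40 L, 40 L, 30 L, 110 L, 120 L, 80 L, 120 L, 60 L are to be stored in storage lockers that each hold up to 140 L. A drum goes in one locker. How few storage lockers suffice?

8

Total = 130 + 120 + 120 + 110 + 110 + 80 + 80 + 60 + 60 + 40 + 40 + 30 = 980 L.
Lower bound: ⌈980/140⌉ = 7 storage lockers.
A packing using 8 storage lockers:
  locker 1: 130 = 130
  locker 2: 120 = 120
  locker 3: 120 = 120
  locker 4: 110 + 30 = 140
  locker 5: 110 = 110
  locker 6: 80 + 60 = 140
  locker 7: 80 + 60 = 140
  locker 8: 40 + 40 = 80
No arrangement into 7 storage lockers stays within capacity, so 8 is optimal.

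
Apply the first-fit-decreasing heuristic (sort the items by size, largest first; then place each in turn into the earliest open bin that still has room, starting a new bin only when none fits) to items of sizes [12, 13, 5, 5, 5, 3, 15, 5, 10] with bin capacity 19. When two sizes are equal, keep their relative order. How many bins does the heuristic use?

5

Sorted descending: 15, 13, 12, 10, 5, 5, 5, 5, 3.
  15 → bin 1 (new)  [load 15/19]
  13 → bin 2 (new)  [load 13/19]
  12 → bin 3 (new)  [load 12/19]
  10 → bin 4 (new)  [load 10/19]
  5 → bin 2  [load 18/19]
  5 → bin 3  [load 17/19]
  5 → bin 4  [load 15/19]
  5 → bin 5 (new)  [load 5/19]
  3 → bin 1  [load 18/19]
5 bins opened.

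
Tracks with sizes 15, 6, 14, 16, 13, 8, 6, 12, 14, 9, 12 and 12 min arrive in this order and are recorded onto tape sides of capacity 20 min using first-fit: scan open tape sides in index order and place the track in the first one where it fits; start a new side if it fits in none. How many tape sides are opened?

9

  15 → side 1 (new)  [load 15/20]
  6 → side 2 (new)  [load 6/20]
  14 → side 2  [load 20/20]
  16 → side 3 (new)  [load 16/20]
  13 → side 4 (new)  [load 13/20]
  8 → side 5 (new)  [load 8/20]
  6 → side 4  [load 19/20]
  12 → side 5  [load 20/20]
  14 → side 6 (new)  [load 14/20]
  9 → side 7 (new)  [load 9/20]
  12 → side 8 (new)  [load 12/20]
  12 → side 9 (new)  [load 12/20]
9 tape sides opened.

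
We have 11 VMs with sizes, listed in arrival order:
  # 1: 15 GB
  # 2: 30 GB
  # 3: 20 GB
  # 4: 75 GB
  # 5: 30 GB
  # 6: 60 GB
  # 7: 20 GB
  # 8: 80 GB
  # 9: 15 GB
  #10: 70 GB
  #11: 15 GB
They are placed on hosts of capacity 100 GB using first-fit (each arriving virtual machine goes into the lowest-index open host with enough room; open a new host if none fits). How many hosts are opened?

5

  15 → host 1 (new)  [load 15/100]
  30 → host 1  [load 45/100]
  20 → host 1  [load 65/100]
  75 → host 2 (new)  [load 75/100]
  30 → host 1  [load 95/100]
  60 → host 3 (new)  [load 60/100]
  20 → host 2  [load 95/100]
  80 → host 4 (new)  [load 80/100]
  15 → host 3  [load 75/100]
  70 → host 5 (new)  [load 70/100]
  15 → host 3  [load 90/100]
5 hosts opened.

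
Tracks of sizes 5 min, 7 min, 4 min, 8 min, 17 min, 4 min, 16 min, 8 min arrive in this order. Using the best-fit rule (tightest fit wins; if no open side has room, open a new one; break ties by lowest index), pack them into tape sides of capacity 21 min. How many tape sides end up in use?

4

  5 → side 1 (new)  [load 5/21]
  7 → side 1  [load 12/21]
  4 → side 1  [load 16/21]
  8 → side 2 (new)  [load 8/21]
  17 → side 3 (new)  [load 17/21]
  4 → side 3  [load 21/21]
  16 → side 4 (new)  [load 16/21]
  8 → side 2  [load 16/21]
4 tape sides opened.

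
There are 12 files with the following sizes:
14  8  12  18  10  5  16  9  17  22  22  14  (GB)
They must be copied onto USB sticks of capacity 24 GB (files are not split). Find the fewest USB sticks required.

Total = 22 + 22 + 18 + 17 + 16 + 14 + 14 + 12 + 10 + 9 + 8 + 5 = 167 GB.
Lower bound: ⌈167/24⌉ = 7 USB sticks.
A packing using 8 USB sticks:
  USB stick 1: 22 = 22
  USB stick 2: 22 = 22
  USB stick 3: 18 + 5 = 23
  USB stick 4: 17 = 17
  USB stick 5: 16 + 8 = 24
  USB stick 6: 14 + 10 = 24
  USB stick 7: 14 + 9 = 23
  USB stick 8: 12 = 12
No arrangement into 7 USB sticks stays within capacity, so 8 is optimal.

8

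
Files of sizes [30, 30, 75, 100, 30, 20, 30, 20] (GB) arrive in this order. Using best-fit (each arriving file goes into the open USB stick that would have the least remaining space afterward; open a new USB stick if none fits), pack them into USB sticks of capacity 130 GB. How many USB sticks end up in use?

3

  30 → USB stick 1 (new)  [load 30/130]
  30 → USB stick 1  [load 60/130]
  75 → USB stick 2 (new)  [load 75/130]
  100 → USB stick 3 (new)  [load 100/130]
  30 → USB stick 3  [load 130/130]
  20 → USB stick 2  [load 95/130]
  30 → USB stick 2  [load 125/130]
  20 → USB stick 1  [load 80/130]
3 USB sticks opened.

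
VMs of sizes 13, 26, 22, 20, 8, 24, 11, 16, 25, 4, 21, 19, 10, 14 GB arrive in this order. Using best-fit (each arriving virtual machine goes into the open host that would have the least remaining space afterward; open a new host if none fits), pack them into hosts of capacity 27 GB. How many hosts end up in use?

  13 → host 1 (new)  [load 13/27]
  26 → host 2 (new)  [load 26/27]
  22 → host 3 (new)  [load 22/27]
  20 → host 4 (new)  [load 20/27]
  8 → host 1  [load 21/27]
  24 → host 5 (new)  [load 24/27]
  11 → host 6 (new)  [load 11/27]
  16 → host 6  [load 27/27]
  25 → host 7 (new)  [load 25/27]
  4 → host 3  [load 26/27]
  21 → host 8 (new)  [load 21/27]
  19 → host 9 (new)  [load 19/27]
  10 → host 10 (new)  [load 10/27]
  14 → host 10  [load 24/27]
10 hosts opened.

10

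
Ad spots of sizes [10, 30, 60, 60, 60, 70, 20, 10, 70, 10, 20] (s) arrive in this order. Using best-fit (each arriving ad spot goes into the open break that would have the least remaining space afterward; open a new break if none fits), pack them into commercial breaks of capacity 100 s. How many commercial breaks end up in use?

  10 → break 1 (new)  [load 10/100]
  30 → break 1  [load 40/100]
  60 → break 1  [load 100/100]
  60 → break 2 (new)  [load 60/100]
  60 → break 3 (new)  [load 60/100]
  70 → break 4 (new)  [load 70/100]
  20 → break 4  [load 90/100]
  10 → break 4  [load 100/100]
  70 → break 5 (new)  [load 70/100]
  10 → break 5  [load 80/100]
  20 → break 5  [load 100/100]
5 commercial breaks opened.

5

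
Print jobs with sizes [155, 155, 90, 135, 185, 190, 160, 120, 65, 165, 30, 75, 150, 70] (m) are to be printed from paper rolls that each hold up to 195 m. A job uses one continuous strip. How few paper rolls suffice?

11

Total = 190 + 185 + 165 + 160 + 155 + 155 + 150 + 135 + 120 + 90 + 75 + 70 + 65 + 30 = 1745 m.
Lower bound: ⌈1745/195⌉ = 9 paper rolls.
A packing using 11 paper rolls:
  roll 1: 190 = 190
  roll 2: 185 = 185
  roll 3: 165 + 30 = 195
  roll 4: 160 = 160
  roll 5: 155 = 155
  roll 6: 155 = 155
  roll 7: 150 = 150
  roll 8: 135 = 135
  roll 9: 120 + 75 = 195
  roll 10: 90 + 70 = 160
  roll 11: 65 = 65
No arrangement into 10 paper rolls stays within capacity, so 11 is optimal.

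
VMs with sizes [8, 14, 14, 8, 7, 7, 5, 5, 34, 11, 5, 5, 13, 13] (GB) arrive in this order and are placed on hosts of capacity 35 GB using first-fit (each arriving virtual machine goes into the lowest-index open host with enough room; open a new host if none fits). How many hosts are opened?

5

  8 → host 1 (new)  [load 8/35]
  14 → host 1  [load 22/35]
  14 → host 2 (new)  [load 14/35]
  8 → host 1  [load 30/35]
  7 → host 2  [load 21/35]
  7 → host 2  [load 28/35]
  5 → host 1  [load 35/35]
  5 → host 2  [load 33/35]
  34 → host 3 (new)  [load 34/35]
  11 → host 4 (new)  [load 11/35]
  5 → host 4  [load 16/35]
  5 → host 4  [load 21/35]
  13 → host 4  [load 34/35]
  13 → host 5 (new)  [load 13/35]
5 hosts opened.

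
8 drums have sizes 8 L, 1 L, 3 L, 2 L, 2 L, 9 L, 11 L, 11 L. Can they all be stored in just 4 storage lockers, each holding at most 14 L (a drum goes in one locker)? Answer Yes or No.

A valid assignment using 4 storage lockers:
  locker 1: 11 + 3 = 14
  locker 2: 11 + 2 + 1 = 14
  locker 3: 9 + 2 = 11
  locker 4: 8 = 8
Every load is within 14 L, so 4 storage lockers suffice.

Yes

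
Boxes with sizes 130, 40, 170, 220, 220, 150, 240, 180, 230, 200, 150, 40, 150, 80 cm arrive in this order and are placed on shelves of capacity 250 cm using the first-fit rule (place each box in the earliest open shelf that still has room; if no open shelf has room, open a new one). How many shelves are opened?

11

  130 → shelf 1 (new)  [load 130/250]
  40 → shelf 1  [load 170/250]
  170 → shelf 2 (new)  [load 170/250]
  220 → shelf 3 (new)  [load 220/250]
  220 → shelf 4 (new)  [load 220/250]
  150 → shelf 5 (new)  [load 150/250]
  240 → shelf 6 (new)  [load 240/250]
  180 → shelf 7 (new)  [load 180/250]
  230 → shelf 8 (new)  [load 230/250]
  200 → shelf 9 (new)  [load 200/250]
  150 → shelf 10 (new)  [load 150/250]
  40 → shelf 1  [load 210/250]
  150 → shelf 11 (new)  [load 150/250]
  80 → shelf 2  [load 250/250]
11 shelves opened.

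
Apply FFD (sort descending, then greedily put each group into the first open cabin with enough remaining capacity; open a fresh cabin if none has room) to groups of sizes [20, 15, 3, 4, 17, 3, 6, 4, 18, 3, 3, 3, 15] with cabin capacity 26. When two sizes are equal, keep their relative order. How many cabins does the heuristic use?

Sorted descending: 20, 18, 17, 15, 15, 6, 4, 4, 3, 3, 3, 3, 3.
  20 → cabin 1 (new)  [load 20/26]
  18 → cabin 2 (new)  [load 18/26]
  17 → cabin 3 (new)  [load 17/26]
  15 → cabin 4 (new)  [load 15/26]
  15 → cabin 5 (new)  [load 15/26]
  6 → cabin 1  [load 26/26]
  4 → cabin 2  [load 22/26]
  4 → cabin 2  [load 26/26]
  3 → cabin 3  [load 20/26]
  3 → cabin 3  [load 23/26]
  3 → cabin 3  [load 26/26]
  3 → cabin 4  [load 18/26]
  3 → cabin 4  [load 21/26]
5 cabins opened.

5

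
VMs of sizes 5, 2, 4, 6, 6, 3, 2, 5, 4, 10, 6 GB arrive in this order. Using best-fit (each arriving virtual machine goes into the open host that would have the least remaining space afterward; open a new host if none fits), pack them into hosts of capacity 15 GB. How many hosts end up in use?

4

  5 → host 1 (new)  [load 5/15]
  2 → host 1  [load 7/15]
  4 → host 1  [load 11/15]
  6 → host 2 (new)  [load 6/15]
  6 → host 2  [load 12/15]
  3 → host 2  [load 15/15]
  2 → host 1  [load 13/15]
  5 → host 3 (new)  [load 5/15]
  4 → host 3  [load 9/15]
  10 → host 4 (new)  [load 10/15]
  6 → host 3  [load 15/15]
4 hosts opened.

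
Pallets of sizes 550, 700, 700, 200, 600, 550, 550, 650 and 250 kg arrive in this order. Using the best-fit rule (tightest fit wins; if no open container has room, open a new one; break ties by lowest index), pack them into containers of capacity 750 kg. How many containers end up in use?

8

  550 → container 1 (new)  [load 550/750]
  700 → container 2 (new)  [load 700/750]
  700 → container 3 (new)  [load 700/750]
  200 → container 1  [load 750/750]
  600 → container 4 (new)  [load 600/750]
  550 → container 5 (new)  [load 550/750]
  550 → container 6 (new)  [load 550/750]
  650 → container 7 (new)  [load 650/750]
  250 → container 8 (new)  [load 250/750]
8 containers opened.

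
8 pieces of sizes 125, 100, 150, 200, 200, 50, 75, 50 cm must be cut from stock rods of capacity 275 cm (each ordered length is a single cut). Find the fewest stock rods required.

Total = 200 + 200 + 150 + 125 + 100 + 75 + 50 + 50 = 950 cm.
Lower bound: ⌈950/275⌉ = 4 stock rods.
A packing using 4 stock rods:
  stock rod 1: 200 + 75 = 275
  stock rod 2: 200 + 50 = 250
  stock rod 3: 150 + 125 = 275
  stock rod 4: 100 + 50 = 150
This matches the lower bound, so 4 is optimal.

4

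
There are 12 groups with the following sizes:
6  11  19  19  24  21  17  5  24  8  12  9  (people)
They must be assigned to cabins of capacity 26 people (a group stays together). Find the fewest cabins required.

8

Total = 24 + 24 + 21 + 19 + 19 + 17 + 12 + 11 + 9 + 8 + 6 + 5 = 175 people.
Lower bound: ⌈175/26⌉ = 7 cabins.
A packing using 8 cabins:
  cabin 1: 24 = 24
  cabin 2: 24 = 24
  cabin 3: 21 + 5 = 26
  cabin 4: 19 + 6 = 25
  cabin 5: 19 = 19
  cabin 6: 17 + 9 = 26
  cabin 7: 12 + 11 = 23
  cabin 8: 8 = 8
No arrangement into 7 cabins stays within capacity, so 8 is optimal.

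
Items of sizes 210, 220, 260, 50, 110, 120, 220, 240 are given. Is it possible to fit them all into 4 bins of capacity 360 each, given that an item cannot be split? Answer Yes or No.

Total = 1430; ⌈1430/360⌉ = 4.
5 items each exceed half the capacity and cannot share a bin, forcing at least 5 bins.
At least 5 bins are required, but only 4 are allowed.

No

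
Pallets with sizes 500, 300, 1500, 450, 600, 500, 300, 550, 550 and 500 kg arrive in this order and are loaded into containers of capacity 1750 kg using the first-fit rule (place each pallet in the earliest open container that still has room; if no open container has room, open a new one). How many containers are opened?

4

  500 → container 1 (new)  [load 500/1750]
  300 → container 1  [load 800/1750]
  1500 → container 2 (new)  [load 1500/1750]
  450 → container 1  [load 1250/1750]
  600 → container 3 (new)  [load 600/1750]
  500 → container 1  [load 1750/1750]
  300 → container 3  [load 900/1750]
  550 → container 3  [load 1450/1750]
  550 → container 4 (new)  [load 550/1750]
  500 → container 4  [load 1050/1750]
4 containers opened.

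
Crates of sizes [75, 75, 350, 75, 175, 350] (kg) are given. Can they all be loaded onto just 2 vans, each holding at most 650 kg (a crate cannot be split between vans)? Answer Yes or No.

A valid assignment using 2 vans:
  van 1: 350 + 175 + 75 = 600
  van 2: 350 + 75 + 75 = 500
Every load is within 650 kg, so 2 vans suffice.

Yes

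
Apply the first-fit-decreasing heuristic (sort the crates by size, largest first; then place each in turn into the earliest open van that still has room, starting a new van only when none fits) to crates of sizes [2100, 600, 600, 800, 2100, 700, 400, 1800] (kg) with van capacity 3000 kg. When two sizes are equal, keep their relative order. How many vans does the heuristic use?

Sorted descending: 2100, 2100, 1800, 800, 700, 600, 600, 400.
  2100 → van 1 (new)  [load 2100/3000]
  2100 → van 2 (new)  [load 2100/3000]
  1800 → van 3 (new)  [load 1800/3000]
  800 → van 1  [load 2900/3000]
  700 → van 2  [load 2800/3000]
  600 → van 3  [load 2400/3000]
  600 → van 3  [load 3000/3000]
  400 → van 4 (new)  [load 400/3000]
4 vans opened.

4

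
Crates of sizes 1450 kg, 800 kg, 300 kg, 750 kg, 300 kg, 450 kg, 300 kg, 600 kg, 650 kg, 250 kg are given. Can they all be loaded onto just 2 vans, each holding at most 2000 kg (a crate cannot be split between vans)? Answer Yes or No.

Total = 5850 kg; ⌈5850/2000⌉ = 3.
At least 3 vans are required, but only 2 are allowed.

No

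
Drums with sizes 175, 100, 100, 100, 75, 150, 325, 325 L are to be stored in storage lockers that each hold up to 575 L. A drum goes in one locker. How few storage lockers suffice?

3

Total = 325 + 325 + 175 + 150 + 100 + 100 + 100 + 75 = 1350 L.
Lower bound: ⌈1350/575⌉ = 3 storage lockers.
A packing using 3 storage lockers:
  locker 1: 325 + 175 + 75 = 575
  locker 2: 325 + 150 + 100 = 575
  locker 3: 100 + 100 = 200
This matches the lower bound, so 3 is optimal.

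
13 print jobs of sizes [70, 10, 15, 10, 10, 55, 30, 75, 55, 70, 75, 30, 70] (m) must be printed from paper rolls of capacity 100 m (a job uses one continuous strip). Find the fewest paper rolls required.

7

Total = 75 + 75 + 70 + 70 + 70 + 55 + 55 + 30 + 30 + 15 + 10 + 10 + 10 = 575 m.
Lower bound: ⌈575/100⌉ = 6 paper rolls.
Also, 7 print jobs each exceed 50 m, and no two of those can share a roll, so at least 7 paper rolls are needed.
A packing using 7 paper rolls:
  roll 1: 75 + 15 + 10 = 100
  roll 2: 75 + 10 + 10 = 95
  roll 3: 70 + 30 = 100
  roll 4: 70 + 30 = 100
  roll 5: 70 = 70
  roll 6: 55 = 55
  roll 7: 55 = 55
This matches the lower bound, so 7 is optimal.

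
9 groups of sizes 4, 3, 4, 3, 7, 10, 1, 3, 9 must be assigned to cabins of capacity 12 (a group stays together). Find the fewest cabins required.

Total = 10 + 9 + 7 + 4 + 4 + 3 + 3 + 3 + 1 = 44.
Lower bound: ⌈44/12⌉ = 4 cabins.
A packing using 4 cabins:
  cabin 1: 10 + 1 = 11
  cabin 2: 9 + 3 = 12
  cabin 3: 7 + 4 = 11
  cabin 4: 4 + 3 + 3 = 10
This matches the lower bound, so 4 is optimal.

4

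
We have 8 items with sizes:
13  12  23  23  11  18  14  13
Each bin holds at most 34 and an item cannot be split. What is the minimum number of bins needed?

5

Total = 23 + 23 + 18 + 14 + 13 + 13 + 12 + 11 = 127.
Lower bound: ⌈127/34⌉ = 4 bins.
A packing using 5 bins:
  bin 1: 23 + 11 = 34
  bin 2: 23 = 23
  bin 3: 18 + 14 = 32
  bin 4: 13 + 13 = 26
  bin 5: 12 = 12
No arrangement into 4 bins stays within capacity, so 5 is optimal.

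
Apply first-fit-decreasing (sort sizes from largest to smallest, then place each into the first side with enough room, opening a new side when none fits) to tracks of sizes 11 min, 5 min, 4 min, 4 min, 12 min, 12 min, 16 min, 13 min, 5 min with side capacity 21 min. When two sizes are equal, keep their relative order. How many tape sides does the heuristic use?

5

Sorted descending: 16, 13, 12, 12, 11, 5, 5, 4, 4.
  16 → side 1 (new)  [load 16/21]
  13 → side 2 (new)  [load 13/21]
  12 → side 3 (new)  [load 12/21]
  12 → side 4 (new)  [load 12/21]
  11 → side 5 (new)  [load 11/21]
  5 → side 1  [load 21/21]
  5 → side 2  [load 18/21]
  4 → side 3  [load 16/21]
  4 → side 3  [load 20/21]
5 tape sides opened.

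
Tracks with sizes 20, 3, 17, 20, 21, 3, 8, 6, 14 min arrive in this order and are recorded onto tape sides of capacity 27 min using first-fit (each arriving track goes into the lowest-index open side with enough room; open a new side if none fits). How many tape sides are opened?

5

  20 → side 1 (new)  [load 20/27]
  3 → side 1  [load 23/27]
  17 → side 2 (new)  [load 17/27]
  20 → side 3 (new)  [load 20/27]
  21 → side 4 (new)  [load 21/27]
  3 → side 1  [load 26/27]
  8 → side 2  [load 25/27]
  6 → side 3  [load 26/27]
  14 → side 5 (new)  [load 14/27]
5 tape sides opened.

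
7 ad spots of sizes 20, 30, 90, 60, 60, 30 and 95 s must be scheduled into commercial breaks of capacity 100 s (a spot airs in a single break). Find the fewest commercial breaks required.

5

Total = 95 + 90 + 60 + 60 + 30 + 30 + 20 = 385 s.
Lower bound: ⌈385/100⌉ = 4 commercial breaks.
A packing using 5 commercial breaks:
  break 1: 95 = 95
  break 2: 90 = 90
  break 3: 60 + 30 = 90
  break 4: 60 + 30 = 90
  break 5: 20 = 20
No arrangement into 4 commercial breaks stays within capacity, so 5 is optimal.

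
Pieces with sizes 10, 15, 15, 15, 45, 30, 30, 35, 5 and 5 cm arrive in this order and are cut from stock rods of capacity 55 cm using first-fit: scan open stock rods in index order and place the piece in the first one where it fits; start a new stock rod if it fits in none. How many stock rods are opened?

  10 → stock rod 1 (new)  [load 10/55]
  15 → stock rod 1  [load 25/55]
  15 → stock rod 1  [load 40/55]
  15 → stock rod 1  [load 55/55]
  45 → stock rod 2 (new)  [load 45/55]
  30 → stock rod 3 (new)  [load 30/55]
  30 → stock rod 4 (new)  [load 30/55]
  35 → stock rod 5 (new)  [load 35/55]
  5 → stock rod 2  [load 50/55]
  5 → stock rod 2  [load 55/55]
5 stock rods opened.

5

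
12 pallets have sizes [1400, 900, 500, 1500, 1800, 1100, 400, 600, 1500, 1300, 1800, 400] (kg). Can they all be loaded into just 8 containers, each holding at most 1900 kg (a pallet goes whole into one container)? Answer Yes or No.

Yes

A valid assignment using 8 containers:
  container 1: 1800 = 1800
  container 2: 1800 = 1800
  container 3: 1500 + 400 = 1900
  container 4: 1500 + 400 = 1900
  container 5: 1400 + 500 = 1900
  container 6: 1300 + 600 = 1900
  container 7: 1100 = 1100
  container 8: 900 = 900
Every load is within 1900 kg, so 8 containers suffice.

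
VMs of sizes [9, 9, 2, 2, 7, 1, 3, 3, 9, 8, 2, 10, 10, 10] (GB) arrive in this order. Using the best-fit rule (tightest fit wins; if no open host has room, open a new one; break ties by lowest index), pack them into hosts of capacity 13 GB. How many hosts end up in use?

8

  9 → host 1 (new)  [load 9/13]
  9 → host 2 (new)  [load 9/13]
  2 → host 1  [load 11/13]
  2 → host 1  [load 13/13]
  7 → host 3 (new)  [load 7/13]
  1 → host 2  [load 10/13]
  3 → host 2  [load 13/13]
  3 → host 3  [load 10/13]
  9 → host 4 (new)  [load 9/13]
  8 → host 5 (new)  [load 8/13]
  2 → host 3  [load 12/13]
  10 → host 6 (new)  [load 10/13]
  10 → host 7 (new)  [load 10/13]
  10 → host 8 (new)  [load 10/13]
8 hosts opened.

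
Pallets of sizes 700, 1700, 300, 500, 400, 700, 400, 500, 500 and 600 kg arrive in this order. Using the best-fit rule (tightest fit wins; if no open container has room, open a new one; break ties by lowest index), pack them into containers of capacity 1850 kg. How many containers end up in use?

  700 → container 1 (new)  [load 700/1850]
  1700 → container 2 (new)  [load 1700/1850]
  300 → container 1  [load 1000/1850]
  500 → container 1  [load 1500/1850]
  400 → container 3 (new)  [load 400/1850]
  700 → container 3  [load 1100/1850]
  400 → container 3  [load 1500/1850]
  500 → container 4 (new)  [load 500/1850]
  500 → container 4  [load 1000/1850]
  600 → container 4  [load 1600/1850]
4 containers opened.

4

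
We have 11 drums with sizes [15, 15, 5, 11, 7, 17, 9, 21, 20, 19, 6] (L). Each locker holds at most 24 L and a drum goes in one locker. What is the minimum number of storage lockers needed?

Total = 21 + 20 + 19 + 17 + 15 + 15 + 11 + 9 + 7 + 6 + 5 = 145 L.
Lower bound: ⌈145/24⌉ = 7 storage lockers.
A packing using 7 storage lockers:
  locker 1: 21 = 21
  locker 2: 20 = 20
  locker 3: 19 + 5 = 24
  locker 4: 17 + 7 = 24
  locker 5: 15 + 9 = 24
  locker 6: 15 + 6 = 21
  locker 7: 11 = 11
This matches the lower bound, so 7 is optimal.

7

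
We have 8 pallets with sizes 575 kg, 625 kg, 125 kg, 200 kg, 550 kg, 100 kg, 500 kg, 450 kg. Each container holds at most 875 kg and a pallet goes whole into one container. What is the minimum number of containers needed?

Total = 625 + 575 + 550 + 500 + 450 + 200 + 125 + 100 = 3125 kg.
Lower bound: ⌈3125/875⌉ = 4 containers.
Also, 5 pallets each exceed 875/2 kg, and no two of those can share a container, so at least 5 containers are needed.
A packing using 5 containers:
  container 1: 625 + 200 = 825
  container 2: 575 + 125 + 100 = 800
  container 3: 550 = 550
  container 4: 500 = 500
  container 5: 450 = 450
This matches the lower bound, so 5 is optimal.

5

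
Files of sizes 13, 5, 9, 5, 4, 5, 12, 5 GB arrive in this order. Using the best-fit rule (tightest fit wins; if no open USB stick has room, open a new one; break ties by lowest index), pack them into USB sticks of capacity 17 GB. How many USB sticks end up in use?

4

  13 → USB stick 1 (new)  [load 13/17]
  5 → USB stick 2 (new)  [load 5/17]
  9 → USB stick 2  [load 14/17]
  5 → USB stick 3 (new)  [load 5/17]
  4 → USB stick 1  [load 17/17]
  5 → USB stick 3  [load 10/17]
  12 → USB stick 4 (new)  [load 12/17]
  5 → USB stick 4  [load 17/17]
4 USB sticks opened.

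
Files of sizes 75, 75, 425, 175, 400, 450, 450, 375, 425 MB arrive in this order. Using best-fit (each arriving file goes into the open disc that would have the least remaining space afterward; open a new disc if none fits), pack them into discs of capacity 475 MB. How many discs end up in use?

7

  75 → disc 1 (new)  [load 75/475]
  75 → disc 1  [load 150/475]
  425 → disc 2 (new)  [load 425/475]
  175 → disc 1  [load 325/475]
  400 → disc 3 (new)  [load 400/475]
  450 → disc 4 (new)  [load 450/475]
  450 → disc 5 (new)  [load 450/475]
  375 → disc 6 (new)  [load 375/475]
  425 → disc 7 (new)  [load 425/475]
7 discs opened.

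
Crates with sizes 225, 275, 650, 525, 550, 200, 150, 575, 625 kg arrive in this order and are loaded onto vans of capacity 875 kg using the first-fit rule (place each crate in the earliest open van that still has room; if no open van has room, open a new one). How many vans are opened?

6

  225 → van 1 (new)  [load 225/875]
  275 → van 1  [load 500/875]
  650 → van 2 (new)  [load 650/875]
  525 → van 3 (new)  [load 525/875]
  550 → van 4 (new)  [load 550/875]
  200 → van 1  [load 700/875]
  150 → van 1  [load 850/875]
  575 → van 5 (new)  [load 575/875]
  625 → van 6 (new)  [load 625/875]
6 vans opened.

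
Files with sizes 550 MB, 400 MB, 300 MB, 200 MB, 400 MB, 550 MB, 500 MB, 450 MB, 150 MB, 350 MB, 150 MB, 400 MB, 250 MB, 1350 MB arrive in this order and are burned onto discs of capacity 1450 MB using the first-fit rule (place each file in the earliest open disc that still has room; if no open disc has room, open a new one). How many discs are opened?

5

  550 → disc 1 (new)  [load 550/1450]
  400 → disc 1  [load 950/1450]
  300 → disc 1  [load 1250/1450]
  200 → disc 1  [load 1450/1450]
  400 → disc 2 (new)  [load 400/1450]
  550 → disc 2  [load 950/1450]
  500 → disc 2  [load 1450/1450]
  450 → disc 3 (new)  [load 450/1450]
  150 → disc 3  [load 600/1450]
  350 → disc 3  [load 950/1450]
  150 → disc 3  [load 1100/1450]
  400 → disc 4 (new)  [load 400/1450]
  250 → disc 3  [load 1350/1450]
  1350 → disc 5 (new)  [load 1350/1450]
5 discs opened.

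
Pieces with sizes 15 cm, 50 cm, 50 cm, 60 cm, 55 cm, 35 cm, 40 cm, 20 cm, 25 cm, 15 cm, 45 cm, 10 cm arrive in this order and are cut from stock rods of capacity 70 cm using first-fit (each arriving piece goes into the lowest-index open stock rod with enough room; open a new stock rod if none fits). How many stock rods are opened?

  15 → stock rod 1 (new)  [load 15/70]
  50 → stock rod 1  [load 65/70]
  50 → stock rod 2 (new)  [load 50/70]
  60 → stock rod 3 (new)  [load 60/70]
  55 → stock rod 4 (new)  [load 55/70]
  35 → stock rod 5 (new)  [load 35/70]
  40 → stock rod 6 (new)  [load 40/70]
  20 → stock rod 2  [load 70/70]
  25 → stock rod 5  [load 60/70]
  15 → stock rod 4  [load 70/70]
  45 → stock rod 7 (new)  [load 45/70]
  10 → stock rod 3  [load 70/70]
7 stock rods opened.

7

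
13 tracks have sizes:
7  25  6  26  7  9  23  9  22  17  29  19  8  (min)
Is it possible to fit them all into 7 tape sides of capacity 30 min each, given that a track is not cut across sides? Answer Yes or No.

Total = 207 min; ⌈207/30⌉ = 7.
The bound of 7 does not rule out 7, but exhaustive search shows no assignment into 7 tape sides of capacity 30 min exists — the minimum is 8.

No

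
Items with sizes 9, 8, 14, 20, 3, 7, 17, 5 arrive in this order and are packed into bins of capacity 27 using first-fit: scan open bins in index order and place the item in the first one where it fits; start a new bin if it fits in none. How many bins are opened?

4

  9 → bin 1 (new)  [load 9/27]
  8 → bin 1  [load 17/27]
  14 → bin 2 (new)  [load 14/27]
  20 → bin 3 (new)  [load 20/27]
  3 → bin 1  [load 20/27]
  7 → bin 1  [load 27/27]
  17 → bin 4 (new)  [load 17/27]
  5 → bin 2  [load 19/27]
4 bins opened.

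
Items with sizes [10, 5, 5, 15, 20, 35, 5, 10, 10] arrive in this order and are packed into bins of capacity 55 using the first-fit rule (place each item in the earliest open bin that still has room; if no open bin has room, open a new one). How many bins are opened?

  10 → bin 1 (new)  [load 10/55]
  5 → bin 1  [load 15/55]
  5 → bin 1  [load 20/55]
  15 → bin 1  [load 35/55]
  20 → bin 1  [load 55/55]
  35 → bin 2 (new)  [load 35/55]
  5 → bin 2  [load 40/55]
  10 → bin 2  [load 50/55]
  10 → bin 3 (new)  [load 10/55]
3 bins opened.

3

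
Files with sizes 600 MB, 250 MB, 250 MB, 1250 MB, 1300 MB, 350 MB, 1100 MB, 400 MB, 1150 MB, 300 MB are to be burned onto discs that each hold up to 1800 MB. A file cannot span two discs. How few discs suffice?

4

Total = 1300 + 1250 + 1150 + 1100 + 600 + 400 + 350 + 300 + 250 + 250 = 6950 MB.
Lower bound: ⌈6950/1800⌉ = 4 discs.
A packing using 4 discs:
  disc 1: 1300 + 400 = 1700
  disc 2: 1250 + 300 + 250 = 1800
  disc 3: 1150 + 600 = 1750
  disc 4: 1100 + 350 + 250 = 1700
This matches the lower bound, so 4 is optimal.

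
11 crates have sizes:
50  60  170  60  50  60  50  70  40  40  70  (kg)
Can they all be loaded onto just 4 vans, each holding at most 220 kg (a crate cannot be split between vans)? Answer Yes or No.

A valid assignment using 4 vans:
  van 1: 170 + 50 = 220
  van 2: 70 + 70 + 60 = 200
  van 3: 60 + 60 + 50 + 50 = 220
  van 4: 40 + 40 = 80
Every load is within 220 kg, so 4 vans suffice.

Yes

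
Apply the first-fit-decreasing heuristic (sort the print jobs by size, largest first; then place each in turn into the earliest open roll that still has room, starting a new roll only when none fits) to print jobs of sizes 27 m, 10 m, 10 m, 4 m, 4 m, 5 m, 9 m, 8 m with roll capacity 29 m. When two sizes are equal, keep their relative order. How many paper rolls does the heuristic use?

Sorted descending: 27, 10, 10, 9, 8, 5, 4, 4.
  27 → roll 1 (new)  [load 27/29]
  10 → roll 2 (new)  [load 10/29]
  10 → roll 2  [load 20/29]
  9 → roll 2  [load 29/29]
  8 → roll 3 (new)  [load 8/29]
  5 → roll 3  [load 13/29]
  4 → roll 3  [load 17/29]
  4 → roll 3  [load 21/29]
3 paper rolls opened.

3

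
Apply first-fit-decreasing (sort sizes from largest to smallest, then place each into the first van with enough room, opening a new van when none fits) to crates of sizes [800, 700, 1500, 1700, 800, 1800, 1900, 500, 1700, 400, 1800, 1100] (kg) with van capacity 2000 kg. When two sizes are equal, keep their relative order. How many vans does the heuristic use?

Sorted descending: 1900, 1800, 1800, 1700, 1700, 1500, 1100, 800, 800, 700, 500, 400.
  1900 → van 1 (new)  [load 1900/2000]
  1800 → van 2 (new)  [load 1800/2000]
  1800 → van 3 (new)  [load 1800/2000]
  1700 → van 4 (new)  [load 1700/2000]
  1700 → van 5 (new)  [load 1700/2000]
  1500 → van 6 (new)  [load 1500/2000]
  1100 → van 7 (new)  [load 1100/2000]
  800 → van 7  [load 1900/2000]
  800 → van 8 (new)  [load 800/2000]
  700 → van 8  [load 1500/2000]
  500 → van 6  [load 2000/2000]
  400 → van 8  [load 1900/2000]
8 vans opened.

8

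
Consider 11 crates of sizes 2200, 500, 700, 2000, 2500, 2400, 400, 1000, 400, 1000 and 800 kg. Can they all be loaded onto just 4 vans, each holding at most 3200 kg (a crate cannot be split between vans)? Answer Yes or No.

Total = 13900 kg; ⌈13900/3200⌉ = 5.
At least 5 vans are required, but only 4 are allowed.

No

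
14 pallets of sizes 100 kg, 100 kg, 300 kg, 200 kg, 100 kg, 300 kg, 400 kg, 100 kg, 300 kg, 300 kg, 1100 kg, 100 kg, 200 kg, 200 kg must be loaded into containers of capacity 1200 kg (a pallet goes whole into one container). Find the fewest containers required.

Total = 1100 + 400 + 300 + 300 + 300 + 300 + 200 + 200 + 200 + 100 + 100 + 100 + 100 + 100 = 3800 kg.
Lower bound: ⌈3800/1200⌉ = 4 containers.
A packing using 4 containers:
  container 1: 1100 + 100 = 1200
  container 2: 400 + 300 + 300 + 200 = 1200
  container 3: 300 + 300 + 200 + 200 + 100 + 100 = 1200
  container 4: 100 + 100 = 200
This matches the lower bound, so 4 is optimal.

4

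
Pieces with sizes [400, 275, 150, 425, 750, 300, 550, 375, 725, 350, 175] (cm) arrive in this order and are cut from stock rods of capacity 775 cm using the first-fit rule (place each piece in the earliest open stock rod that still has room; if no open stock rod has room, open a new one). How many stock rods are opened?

  400 → stock rod 1 (new)  [load 400/775]
  275 → stock rod 1  [load 675/775]
  150 → stock rod 2 (new)  [load 150/775]
  425 → stock rod 2  [load 575/775]
  750 → stock rod 3 (new)  [load 750/775]
  300 → stock rod 4 (new)  [load 300/775]
  550 → stock rod 5 (new)  [load 550/775]
  375 → stock rod 4  [load 675/775]
  725 → stock rod 6 (new)  [load 725/775]
  350 → stock rod 7 (new)  [load 350/775]
  175 → stock rod 2  [load 750/775]
7 stock rods opened.

7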